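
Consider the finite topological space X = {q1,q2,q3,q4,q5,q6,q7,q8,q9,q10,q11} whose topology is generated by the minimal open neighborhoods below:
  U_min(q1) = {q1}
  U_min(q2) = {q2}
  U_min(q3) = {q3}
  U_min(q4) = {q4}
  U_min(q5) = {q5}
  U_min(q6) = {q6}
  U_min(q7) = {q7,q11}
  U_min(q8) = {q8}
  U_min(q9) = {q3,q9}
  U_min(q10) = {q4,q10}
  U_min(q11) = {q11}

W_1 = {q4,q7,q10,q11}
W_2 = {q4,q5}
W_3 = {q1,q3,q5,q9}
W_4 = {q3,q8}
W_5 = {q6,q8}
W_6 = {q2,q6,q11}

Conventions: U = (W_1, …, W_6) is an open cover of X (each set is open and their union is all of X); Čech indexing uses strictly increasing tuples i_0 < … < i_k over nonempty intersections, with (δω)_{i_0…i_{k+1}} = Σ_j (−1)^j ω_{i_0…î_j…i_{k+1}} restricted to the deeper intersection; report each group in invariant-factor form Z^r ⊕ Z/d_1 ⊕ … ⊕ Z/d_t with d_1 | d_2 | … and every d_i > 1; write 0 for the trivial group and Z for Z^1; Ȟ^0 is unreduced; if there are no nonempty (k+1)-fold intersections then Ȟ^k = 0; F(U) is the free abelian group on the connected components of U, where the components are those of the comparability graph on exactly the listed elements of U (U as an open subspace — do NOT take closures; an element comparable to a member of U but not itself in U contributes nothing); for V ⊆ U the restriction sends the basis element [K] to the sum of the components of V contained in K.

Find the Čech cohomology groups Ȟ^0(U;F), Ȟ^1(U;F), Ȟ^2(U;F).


Ȟ^0 = Z^8, Ȟ^1 = 0 and Ȟ^2 = 0

intersection data:
  W12={q4} W16={q11} W23={q5} W34={q3} W45={q8} W56={q6}
components per intersection:
  W1: {q4,q10} {q7,q11}
  W2: {q4} {q5}
  W3: {q1} {q3,q9} {q5}
  W4: {q3} {q8}
  W5: {q6} {q8}
  W6: {q2} {q6} {q11}
  W12: {q4}
  W16: {q11}
  W23: {q5}
  W34: {q3}
  W45: {q8}
  W56: {q6}
C dims 14,6; δ0: rk 6, SNF 1^6
Ȟ^0 = (14 − 6) − 0 = 8, so Ȟ^0 ≅ Z^8
Ȟ^1 = (6 − 0) − 6 = 0, so Ȟ^1 ≅ 0
Ȟ^2 = (0 − 0) − 0 = 0, so Ȟ^2 ≅ 0


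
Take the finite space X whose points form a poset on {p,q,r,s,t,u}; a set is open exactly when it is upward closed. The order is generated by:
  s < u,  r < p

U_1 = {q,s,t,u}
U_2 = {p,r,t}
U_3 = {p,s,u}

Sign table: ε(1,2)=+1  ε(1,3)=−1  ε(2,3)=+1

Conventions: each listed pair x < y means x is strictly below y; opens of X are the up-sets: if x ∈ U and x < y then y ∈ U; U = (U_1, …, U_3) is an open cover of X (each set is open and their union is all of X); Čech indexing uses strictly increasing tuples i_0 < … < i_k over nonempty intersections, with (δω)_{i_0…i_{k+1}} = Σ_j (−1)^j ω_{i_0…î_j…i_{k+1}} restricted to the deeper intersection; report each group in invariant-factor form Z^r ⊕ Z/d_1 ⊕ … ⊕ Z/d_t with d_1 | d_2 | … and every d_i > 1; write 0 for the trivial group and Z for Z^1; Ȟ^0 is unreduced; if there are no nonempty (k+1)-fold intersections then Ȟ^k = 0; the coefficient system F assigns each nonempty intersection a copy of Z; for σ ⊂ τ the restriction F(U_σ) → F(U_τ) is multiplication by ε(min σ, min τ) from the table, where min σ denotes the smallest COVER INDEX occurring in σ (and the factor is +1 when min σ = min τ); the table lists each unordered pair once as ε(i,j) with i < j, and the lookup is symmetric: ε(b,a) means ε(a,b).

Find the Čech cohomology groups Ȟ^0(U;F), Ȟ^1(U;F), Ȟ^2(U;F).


nonempty overlaps:
  U12={t} U13={s,u} U23={p}
C dims 3,3; δ0: rk 3, SNF 1^2·2
degree 0: 3−3−0 = 0 → Ȟ^0 ≅ 0
degree 1: 3−0−3 = 0 plus torsion [2] → Ȟ^1 ≅ Z/2
degree 2: 0−0−0 = 0 → Ȟ^2 ≅ 0

Ȟ^0(U;F) ≅ 0, Ȟ^1(U;F) ≅ Z/2, Ȟ^2(U;F) ≅ 0


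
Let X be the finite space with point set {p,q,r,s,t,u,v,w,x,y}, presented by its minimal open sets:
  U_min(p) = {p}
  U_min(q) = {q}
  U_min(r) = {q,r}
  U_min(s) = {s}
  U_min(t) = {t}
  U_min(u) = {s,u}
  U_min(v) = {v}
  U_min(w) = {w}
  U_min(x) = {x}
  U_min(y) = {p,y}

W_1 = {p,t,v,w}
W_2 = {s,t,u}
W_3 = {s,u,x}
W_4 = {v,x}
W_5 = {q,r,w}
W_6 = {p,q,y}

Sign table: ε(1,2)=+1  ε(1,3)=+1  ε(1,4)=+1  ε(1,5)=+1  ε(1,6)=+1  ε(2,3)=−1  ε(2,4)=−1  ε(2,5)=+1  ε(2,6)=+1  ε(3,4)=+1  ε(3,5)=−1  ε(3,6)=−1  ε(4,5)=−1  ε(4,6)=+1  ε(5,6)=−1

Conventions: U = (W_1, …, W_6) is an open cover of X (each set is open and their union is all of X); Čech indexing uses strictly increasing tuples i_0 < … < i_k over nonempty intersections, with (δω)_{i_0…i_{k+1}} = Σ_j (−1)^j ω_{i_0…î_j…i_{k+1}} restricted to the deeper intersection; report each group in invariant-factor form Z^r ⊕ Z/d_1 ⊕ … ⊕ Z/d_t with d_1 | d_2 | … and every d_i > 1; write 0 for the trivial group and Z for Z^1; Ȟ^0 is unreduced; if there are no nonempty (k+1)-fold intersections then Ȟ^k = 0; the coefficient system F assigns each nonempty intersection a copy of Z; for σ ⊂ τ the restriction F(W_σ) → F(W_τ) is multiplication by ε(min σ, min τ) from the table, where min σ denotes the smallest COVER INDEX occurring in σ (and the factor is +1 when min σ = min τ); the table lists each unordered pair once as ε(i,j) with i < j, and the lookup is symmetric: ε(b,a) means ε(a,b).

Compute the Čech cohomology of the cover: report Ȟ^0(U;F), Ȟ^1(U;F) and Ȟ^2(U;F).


Ȟ^0 = 0,  Ȟ^1 = Z ⊕ Z/2,  Ȟ^2 = 0

nerve of the cover:
  W12={t} W14={v} W15={w} W16={p} W23={s,u} W34={x} W56={q}
C dims 6,7; δ0: rk 6, SNF 1^5·2
Ȟ^0 = (6 − 6) − 0 = 0, so Ȟ^0 ≅ 0
Ȟ^1 = (7 − 0) − 6 = 1 plus torsion [2], so Ȟ^1 ≅ Z ⊕ Z/2
Ȟ^2 = (0 − 0) − 0 = 0, so Ȟ^2 ≅ 0


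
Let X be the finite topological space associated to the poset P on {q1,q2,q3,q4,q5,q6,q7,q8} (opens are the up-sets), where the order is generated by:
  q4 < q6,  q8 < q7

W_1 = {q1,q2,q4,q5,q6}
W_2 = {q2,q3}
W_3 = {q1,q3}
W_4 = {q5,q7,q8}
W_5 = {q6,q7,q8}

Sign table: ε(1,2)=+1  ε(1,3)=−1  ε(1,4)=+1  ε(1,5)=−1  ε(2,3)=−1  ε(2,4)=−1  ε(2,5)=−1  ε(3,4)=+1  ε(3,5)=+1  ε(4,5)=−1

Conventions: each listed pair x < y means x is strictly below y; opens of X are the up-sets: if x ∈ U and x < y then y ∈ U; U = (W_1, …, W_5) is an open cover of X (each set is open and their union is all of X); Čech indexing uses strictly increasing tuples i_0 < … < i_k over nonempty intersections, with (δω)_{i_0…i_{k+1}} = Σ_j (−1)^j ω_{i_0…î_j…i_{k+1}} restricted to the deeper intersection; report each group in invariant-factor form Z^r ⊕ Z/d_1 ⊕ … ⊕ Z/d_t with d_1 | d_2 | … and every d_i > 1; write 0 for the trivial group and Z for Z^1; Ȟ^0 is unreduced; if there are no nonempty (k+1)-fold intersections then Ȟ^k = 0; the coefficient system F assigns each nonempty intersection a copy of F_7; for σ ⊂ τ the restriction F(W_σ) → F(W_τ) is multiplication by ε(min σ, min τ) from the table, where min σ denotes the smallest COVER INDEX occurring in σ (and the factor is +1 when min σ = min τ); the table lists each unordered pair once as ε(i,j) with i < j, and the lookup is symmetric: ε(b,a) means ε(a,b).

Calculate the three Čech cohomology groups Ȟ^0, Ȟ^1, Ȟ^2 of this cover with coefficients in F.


nonempty intersections:
  W12={q2} W13={q1} W14={q5} W15={q6} W23={q3} W45={q7,q8}
C dims 5,6; δ0: rk_F7 4
Ȟ^0: (5−4)−0=1 ⇒ Z/7
Ȟ^1: (6−0)−4=2 ⇒ Z/7 ⊕ Z/7
Ȟ^2: (0−0)−0=0 ⇒ 0

Ȟ^0 ≅ Z/7,  Ȟ^1 ≅ Z/7 ⊕ Z/7,  Ȟ^2 ≅ 0


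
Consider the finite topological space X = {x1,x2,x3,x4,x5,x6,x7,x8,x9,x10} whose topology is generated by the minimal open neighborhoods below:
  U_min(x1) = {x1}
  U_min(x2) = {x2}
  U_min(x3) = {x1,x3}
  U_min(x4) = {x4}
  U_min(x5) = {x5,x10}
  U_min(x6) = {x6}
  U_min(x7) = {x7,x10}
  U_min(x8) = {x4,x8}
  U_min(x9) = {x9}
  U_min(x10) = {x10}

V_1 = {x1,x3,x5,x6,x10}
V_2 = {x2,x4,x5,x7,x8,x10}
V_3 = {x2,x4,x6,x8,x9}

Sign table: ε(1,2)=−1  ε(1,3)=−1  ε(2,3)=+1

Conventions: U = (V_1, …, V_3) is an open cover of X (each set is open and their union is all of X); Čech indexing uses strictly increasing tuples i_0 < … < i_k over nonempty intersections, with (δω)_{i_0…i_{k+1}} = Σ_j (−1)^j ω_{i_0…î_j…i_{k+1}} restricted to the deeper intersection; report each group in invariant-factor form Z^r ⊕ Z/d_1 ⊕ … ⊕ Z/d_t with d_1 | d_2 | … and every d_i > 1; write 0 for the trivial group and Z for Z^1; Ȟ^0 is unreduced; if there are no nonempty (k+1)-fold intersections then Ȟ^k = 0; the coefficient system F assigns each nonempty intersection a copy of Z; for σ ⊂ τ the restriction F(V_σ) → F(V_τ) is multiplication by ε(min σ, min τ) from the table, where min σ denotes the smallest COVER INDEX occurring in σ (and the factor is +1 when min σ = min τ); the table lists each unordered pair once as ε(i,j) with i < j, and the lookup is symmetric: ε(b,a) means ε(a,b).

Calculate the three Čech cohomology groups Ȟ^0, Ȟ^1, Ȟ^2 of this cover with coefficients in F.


Ȟ^0(U;F) ≅ Z,  Ȟ^1(U;F) ≅ Z,  Ȟ^2(U;F) ≅ 0

nerve of the cover:
  V12={x5,x10} V13={x6} V23={x2,x4,x8}
C dims 3,3; δ0: rk 2, SNF 1^2
Ȟ^0 = (3 − 2) − 0 = 1, so Ȟ^0 ≅ Z
Ȟ^1 = (3 − 0) − 2 = 1, so Ȟ^1 ≅ Z
Ȟ^2 = (0 − 0) − 0 = 0, so Ȟ^2 ≅ 0


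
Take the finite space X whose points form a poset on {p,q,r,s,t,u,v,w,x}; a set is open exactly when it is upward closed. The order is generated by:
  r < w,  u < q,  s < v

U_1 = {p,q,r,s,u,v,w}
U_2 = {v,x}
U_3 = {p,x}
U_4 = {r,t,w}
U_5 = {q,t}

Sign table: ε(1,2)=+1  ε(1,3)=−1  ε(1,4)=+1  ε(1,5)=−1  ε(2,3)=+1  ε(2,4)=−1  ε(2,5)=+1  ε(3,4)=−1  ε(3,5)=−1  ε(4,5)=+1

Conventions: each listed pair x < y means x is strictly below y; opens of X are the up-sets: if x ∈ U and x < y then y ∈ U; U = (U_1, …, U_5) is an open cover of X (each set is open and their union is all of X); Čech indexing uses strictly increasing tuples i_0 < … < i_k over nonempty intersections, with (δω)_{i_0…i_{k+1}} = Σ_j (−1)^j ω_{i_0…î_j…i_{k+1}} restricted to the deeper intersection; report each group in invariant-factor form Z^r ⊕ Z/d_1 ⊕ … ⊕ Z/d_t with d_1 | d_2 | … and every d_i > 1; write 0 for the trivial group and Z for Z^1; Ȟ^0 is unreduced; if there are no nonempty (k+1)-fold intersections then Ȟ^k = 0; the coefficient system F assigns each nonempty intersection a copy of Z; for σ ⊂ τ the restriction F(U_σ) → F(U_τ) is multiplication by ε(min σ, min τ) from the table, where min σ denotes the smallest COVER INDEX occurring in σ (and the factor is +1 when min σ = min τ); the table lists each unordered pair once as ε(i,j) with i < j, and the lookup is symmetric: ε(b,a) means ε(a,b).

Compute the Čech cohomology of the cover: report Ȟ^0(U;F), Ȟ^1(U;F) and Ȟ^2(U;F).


Ȟ^0(U;F) ≅ 0; Ȟ^1(U;F) ≅ Z ⊕ Z/2; Ȟ^2(U;F) ≅ 0

nonempty overlaps:
  U12={v} U13={p} U14={r,w} U15={q} U23={x} U45={t}
C dims 5,6; δ0: rk 5, SNF 1^4·2
degree 0: 5−5−0 = 0 → Ȟ^0 ≅ 0
degree 1: 6−0−5 = 1 plus torsion [2] → Ȟ^1 ≅ Z ⊕ Z/2
degree 2: 0−0−0 = 0 → Ȟ^2 ≅ 0


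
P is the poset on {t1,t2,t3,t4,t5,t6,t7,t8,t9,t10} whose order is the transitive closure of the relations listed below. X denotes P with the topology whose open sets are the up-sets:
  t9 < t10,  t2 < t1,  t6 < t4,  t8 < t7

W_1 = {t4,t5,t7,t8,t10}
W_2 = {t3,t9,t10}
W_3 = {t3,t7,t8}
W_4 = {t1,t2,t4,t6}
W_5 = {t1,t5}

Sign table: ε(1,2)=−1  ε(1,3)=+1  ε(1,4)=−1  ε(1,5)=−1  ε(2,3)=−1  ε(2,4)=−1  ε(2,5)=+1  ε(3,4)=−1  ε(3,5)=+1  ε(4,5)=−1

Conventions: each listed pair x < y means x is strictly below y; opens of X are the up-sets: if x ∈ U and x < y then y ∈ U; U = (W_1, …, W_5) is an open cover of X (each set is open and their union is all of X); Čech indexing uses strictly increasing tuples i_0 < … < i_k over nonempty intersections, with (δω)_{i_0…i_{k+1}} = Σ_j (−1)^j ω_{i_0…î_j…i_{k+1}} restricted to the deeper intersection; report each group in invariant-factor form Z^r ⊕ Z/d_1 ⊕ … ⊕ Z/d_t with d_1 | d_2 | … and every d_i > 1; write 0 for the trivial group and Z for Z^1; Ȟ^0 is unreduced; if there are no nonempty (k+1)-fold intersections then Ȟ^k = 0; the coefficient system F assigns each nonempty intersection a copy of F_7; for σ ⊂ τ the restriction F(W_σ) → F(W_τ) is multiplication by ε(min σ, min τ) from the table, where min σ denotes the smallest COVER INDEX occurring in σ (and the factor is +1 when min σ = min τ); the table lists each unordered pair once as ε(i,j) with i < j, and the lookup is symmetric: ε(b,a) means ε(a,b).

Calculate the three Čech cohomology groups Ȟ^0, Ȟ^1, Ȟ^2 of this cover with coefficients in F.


nonempty intersections:
  W12={t10} W13={t7,t8} W14={t4} W15={t5} W23={t3} W45={t1}
C dims 5,6; δ0: rk_F7 5
Ȟ^0: (5−5)−0=0 ⇒ 0
Ȟ^1: (6−0)−5=1 ⇒ Z/7
Ȟ^2: (0−0)−0=0 ⇒ 0

Ȟ^0 ≅ 0, Ȟ^1 ≅ Z/7 and Ȟ^2 ≅ 0


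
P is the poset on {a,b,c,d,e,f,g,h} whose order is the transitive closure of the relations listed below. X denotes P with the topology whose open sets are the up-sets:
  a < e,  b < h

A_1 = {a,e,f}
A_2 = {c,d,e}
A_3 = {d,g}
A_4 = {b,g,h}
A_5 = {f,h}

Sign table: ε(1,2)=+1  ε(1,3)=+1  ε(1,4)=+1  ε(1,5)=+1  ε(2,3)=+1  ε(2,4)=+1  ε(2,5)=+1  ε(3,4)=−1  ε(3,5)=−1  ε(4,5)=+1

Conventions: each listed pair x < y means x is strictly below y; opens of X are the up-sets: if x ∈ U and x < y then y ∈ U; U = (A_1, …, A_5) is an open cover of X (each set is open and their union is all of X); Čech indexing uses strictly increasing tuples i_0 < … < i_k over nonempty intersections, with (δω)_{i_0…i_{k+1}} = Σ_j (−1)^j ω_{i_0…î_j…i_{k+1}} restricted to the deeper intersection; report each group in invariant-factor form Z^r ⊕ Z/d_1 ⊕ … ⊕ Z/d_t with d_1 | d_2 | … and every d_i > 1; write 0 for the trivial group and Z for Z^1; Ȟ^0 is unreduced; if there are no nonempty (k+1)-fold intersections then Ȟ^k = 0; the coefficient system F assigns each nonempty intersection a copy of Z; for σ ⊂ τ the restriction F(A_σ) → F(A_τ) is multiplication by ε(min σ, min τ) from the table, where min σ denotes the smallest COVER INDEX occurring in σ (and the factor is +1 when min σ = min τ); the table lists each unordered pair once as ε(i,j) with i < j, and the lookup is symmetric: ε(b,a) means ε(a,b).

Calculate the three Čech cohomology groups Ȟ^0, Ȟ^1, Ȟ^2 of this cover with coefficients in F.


nonempty intersections:
  A12={e} A15={f} A23={d} A34={g} A45={h}
C dims 5,5; δ0: rk 5, SNF 1^4·2
Ȟ^0: (5−5)−0=0 ⇒ 0
Ȟ^1: (5−0)−5=0 plus torsion [2] ⇒ Z/2
Ȟ^2: (0−0)−0=0 ⇒ 0

Ȟ^0 = 0, Ȟ^1 = Z/2, Ȟ^2 = 0


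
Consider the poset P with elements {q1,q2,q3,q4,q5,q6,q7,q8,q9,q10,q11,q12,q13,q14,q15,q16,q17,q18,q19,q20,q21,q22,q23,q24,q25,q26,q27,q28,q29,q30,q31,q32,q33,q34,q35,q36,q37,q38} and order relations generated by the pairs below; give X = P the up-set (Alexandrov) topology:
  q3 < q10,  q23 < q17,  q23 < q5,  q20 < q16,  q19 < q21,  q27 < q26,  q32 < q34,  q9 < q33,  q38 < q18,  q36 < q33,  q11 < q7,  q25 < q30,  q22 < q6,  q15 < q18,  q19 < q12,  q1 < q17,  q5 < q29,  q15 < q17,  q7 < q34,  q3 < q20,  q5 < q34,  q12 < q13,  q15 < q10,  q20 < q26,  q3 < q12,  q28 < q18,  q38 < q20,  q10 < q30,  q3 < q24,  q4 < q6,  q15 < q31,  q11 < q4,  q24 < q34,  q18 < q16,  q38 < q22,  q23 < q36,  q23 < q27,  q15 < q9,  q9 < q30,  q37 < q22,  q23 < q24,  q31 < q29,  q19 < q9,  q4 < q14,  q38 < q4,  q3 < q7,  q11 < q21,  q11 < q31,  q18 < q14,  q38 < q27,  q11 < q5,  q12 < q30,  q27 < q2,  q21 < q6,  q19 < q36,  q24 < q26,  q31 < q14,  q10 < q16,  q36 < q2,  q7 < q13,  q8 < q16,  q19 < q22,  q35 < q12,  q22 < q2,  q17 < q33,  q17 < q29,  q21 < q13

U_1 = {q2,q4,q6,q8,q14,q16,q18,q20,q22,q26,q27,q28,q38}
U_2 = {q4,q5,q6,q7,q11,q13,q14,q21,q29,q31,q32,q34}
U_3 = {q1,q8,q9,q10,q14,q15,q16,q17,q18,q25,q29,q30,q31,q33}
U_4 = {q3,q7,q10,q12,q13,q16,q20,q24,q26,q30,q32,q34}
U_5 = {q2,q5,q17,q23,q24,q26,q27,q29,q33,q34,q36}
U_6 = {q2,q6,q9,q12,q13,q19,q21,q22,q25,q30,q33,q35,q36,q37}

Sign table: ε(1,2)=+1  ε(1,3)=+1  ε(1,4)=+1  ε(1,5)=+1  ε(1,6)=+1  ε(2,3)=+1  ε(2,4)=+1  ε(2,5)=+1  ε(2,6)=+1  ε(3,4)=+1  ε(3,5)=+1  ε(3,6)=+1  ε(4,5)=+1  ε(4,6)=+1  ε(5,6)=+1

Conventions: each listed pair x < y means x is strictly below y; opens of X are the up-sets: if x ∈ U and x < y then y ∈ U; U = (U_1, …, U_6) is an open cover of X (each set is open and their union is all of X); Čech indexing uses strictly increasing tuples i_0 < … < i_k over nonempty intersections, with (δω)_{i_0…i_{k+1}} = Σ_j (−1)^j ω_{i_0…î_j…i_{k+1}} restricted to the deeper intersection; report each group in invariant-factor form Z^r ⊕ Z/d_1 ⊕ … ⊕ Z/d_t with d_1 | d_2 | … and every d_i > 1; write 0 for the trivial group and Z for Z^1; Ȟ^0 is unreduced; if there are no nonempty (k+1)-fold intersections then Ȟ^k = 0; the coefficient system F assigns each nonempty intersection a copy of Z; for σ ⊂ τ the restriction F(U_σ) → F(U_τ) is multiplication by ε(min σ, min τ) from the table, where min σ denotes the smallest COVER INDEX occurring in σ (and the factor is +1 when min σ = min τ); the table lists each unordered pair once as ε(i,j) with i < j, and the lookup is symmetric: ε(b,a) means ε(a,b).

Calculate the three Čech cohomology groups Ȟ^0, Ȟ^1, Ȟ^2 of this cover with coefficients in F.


nerve simplices:
  U12={q4,q6,q14} U13={q8,q14,q16,q18} U14={q16,q20,q26} U15={q2,q26,q27} U16={q2,q6,q22} U23={q14,q29,q31} U24={q7,q13,q32,q34} U25={q5,q29,q34} U26={q6,q13,q21} U34={q10,q16,q30} U35={q17,q29,q33} U36={q9,q25,q30,q33} U45={q24,q26,q34} U46={q12,q13,q30} U56={q2,q33,q36}
  U123={q14} U126={q6} U134={q16} U145={q26} U156={q2} U235={q29} U245={q34} U246={q13} U346={q30} U356={q33}
C dims 6,15,10; δ0: rk 5, SNF 1^5; δ1: rk 10, SNF 1^9·2
degree 0: 6−5−0 = 1 → Ȟ^0 ≅ Z
degree 1: 15−10−5 = 0 → Ȟ^1 ≅ 0
degree 2: 10−0−10 = 0 plus torsion [2] → Ȟ^2 ≅ Z/2

Ȟ^0 = Z, Ȟ^1 = 0, Ȟ^2 = Z/2


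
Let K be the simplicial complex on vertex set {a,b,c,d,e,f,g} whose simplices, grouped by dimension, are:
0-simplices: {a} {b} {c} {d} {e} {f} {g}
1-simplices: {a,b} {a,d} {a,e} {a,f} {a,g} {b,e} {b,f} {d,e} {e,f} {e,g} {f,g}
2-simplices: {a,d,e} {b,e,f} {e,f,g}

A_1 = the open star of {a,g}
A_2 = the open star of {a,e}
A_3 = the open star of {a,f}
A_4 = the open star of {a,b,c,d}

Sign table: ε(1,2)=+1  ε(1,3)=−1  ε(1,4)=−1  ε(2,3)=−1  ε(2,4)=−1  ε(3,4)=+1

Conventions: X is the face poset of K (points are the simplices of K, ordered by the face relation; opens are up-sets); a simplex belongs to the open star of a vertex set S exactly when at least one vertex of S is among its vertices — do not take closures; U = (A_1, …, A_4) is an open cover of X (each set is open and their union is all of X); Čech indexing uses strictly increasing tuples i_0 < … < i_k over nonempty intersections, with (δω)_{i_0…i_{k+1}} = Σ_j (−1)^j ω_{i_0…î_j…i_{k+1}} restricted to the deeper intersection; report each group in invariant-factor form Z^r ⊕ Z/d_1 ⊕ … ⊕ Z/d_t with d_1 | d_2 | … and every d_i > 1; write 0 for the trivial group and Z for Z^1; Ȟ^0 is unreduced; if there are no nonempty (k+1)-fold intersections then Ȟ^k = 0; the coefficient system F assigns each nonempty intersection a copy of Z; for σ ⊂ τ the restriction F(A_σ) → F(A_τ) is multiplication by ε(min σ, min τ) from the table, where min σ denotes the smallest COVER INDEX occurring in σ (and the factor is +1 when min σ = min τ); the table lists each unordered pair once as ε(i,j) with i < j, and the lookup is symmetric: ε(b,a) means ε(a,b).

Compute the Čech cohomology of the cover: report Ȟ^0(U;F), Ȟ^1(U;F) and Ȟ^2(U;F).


nerve simplices:
  A1={{a},{g},{a,b},{a,d},{a,e},{a,f},{a,g},{e,g},{f,g},{a,d,e},{e,f,g}} A2={{a},{e},{a,b},{a,d},{a,e},{a,f},{a,g},{b,e},{d,e},{e,f},{e,g},{a,d,e},{b,e,f},{e,f,g}} A3={{a},{f},{a,b},{a,d},{a,e},{a,f},{a,g},{b,f},{e,f},{f,g},{a,d,e},{b,e,f},{e,f,g}} A4={{a},{b},{c},{d},{a,b},{a,d},{a,e},{a,f},{a,g},{b,e},{b,f},{d,e},{a,d,e},{b,e,f}}
  A12={{a},{a,b},{a,d},{a,e},{a,f},{a,g},{e,g},{a,d,e},{e,f,g}} A13={{a},{a,b},{a,d},{a,e},{a,f},{a,g},{f,g},{a,d,e},{e,f,g}} A14={{a},{a,b},{a,d},{a,e},{a,f},{a,g},{a,d,e}} A23={{a},{a,b},{a,d},{a,e},{a,f},{a,g},{e,f},{a,d,e},{b,e,f},{e,f,g}} A24={{a},{a,b},{a,d},{a,e},{a,f},{a,g},{b,e},{d,e},{a,d,e},{b,e,f}} A34={{a},{a,b},{a,d},{a,e},{a,f},{a,g},{b,f},{a,d,e},{b,e,f}}
  A123={{a},{a,b},{a,d},{a,e},{a,f},{a,g},{a,d,e},{e,f,g}} A124={{a},{a,b},{a,d},{a,e},{a,f},{a,g},{a,d,e}} A134={{a},{a,b},{a,d},{a,e},{a,f},{a,g},{a,d,e}} A234={{a},{a,b},{a,d},{a,e},{a,f},{a,g},{a,d,e},{b,e,f}}
  A1234={{a},{a,b},{a,d},{a,e},{a,f},{a,g},{a,d,e}}
C dims 4,6,4,1; δ0: rk 3, SNF 1^3; δ1: rk 3, SNF 1^3; δ2: rk 1, SNF 1^1
degree 0: 4−3−0 = 1 → Ȟ^0 ≅ Z
degree 1: 6−3−3 = 0 → Ȟ^1 ≅ 0
degree 2: 4−1−3 = 0 → Ȟ^2 ≅ 0

Ȟ^0 ≅ Z,  Ȟ^1 ≅ 0,  Ȟ^2 ≅ 0


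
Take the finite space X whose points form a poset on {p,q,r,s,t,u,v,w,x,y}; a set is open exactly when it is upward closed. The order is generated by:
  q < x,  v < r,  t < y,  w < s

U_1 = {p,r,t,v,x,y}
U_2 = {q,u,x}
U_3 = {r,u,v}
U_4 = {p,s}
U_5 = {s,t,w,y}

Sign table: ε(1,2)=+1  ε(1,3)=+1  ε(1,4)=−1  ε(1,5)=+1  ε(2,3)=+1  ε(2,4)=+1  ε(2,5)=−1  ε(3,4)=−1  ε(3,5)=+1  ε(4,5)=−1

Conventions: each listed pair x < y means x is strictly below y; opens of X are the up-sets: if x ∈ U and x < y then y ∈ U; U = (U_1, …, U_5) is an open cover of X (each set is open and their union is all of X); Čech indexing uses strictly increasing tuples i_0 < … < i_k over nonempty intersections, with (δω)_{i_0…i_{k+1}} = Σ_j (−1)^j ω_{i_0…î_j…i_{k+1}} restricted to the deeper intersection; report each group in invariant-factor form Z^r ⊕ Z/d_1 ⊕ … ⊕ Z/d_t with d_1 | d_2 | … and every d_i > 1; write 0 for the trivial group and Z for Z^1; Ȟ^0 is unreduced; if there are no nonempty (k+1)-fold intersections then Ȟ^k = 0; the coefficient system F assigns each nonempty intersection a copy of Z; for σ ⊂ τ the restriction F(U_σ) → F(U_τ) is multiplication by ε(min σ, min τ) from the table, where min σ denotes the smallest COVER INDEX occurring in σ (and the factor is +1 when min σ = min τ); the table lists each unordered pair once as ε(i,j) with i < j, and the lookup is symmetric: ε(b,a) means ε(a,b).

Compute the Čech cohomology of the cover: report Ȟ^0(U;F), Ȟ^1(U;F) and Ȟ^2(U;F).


Ȟ^0(U;F) ≅ Z; Ȟ^1(U;F) ≅ Z^2; Ȟ^2(U;F) ≅ 0

nerve of the cover:
  U12={x} U13={r,v} U14={p} U15={t,y} U23={u} U45={s}
C dims 5,6; δ0: rk 4, SNF 1^4
Ȟ^0 = (5 − 4) − 0 = 1, so Ȟ^0 ≅ Z
Ȟ^1 = (6 − 0) − 4 = 2, so Ȟ^1 ≅ Z^2
Ȟ^2 = (0 − 0) − 0 = 0, so Ȟ^2 ≅ 0


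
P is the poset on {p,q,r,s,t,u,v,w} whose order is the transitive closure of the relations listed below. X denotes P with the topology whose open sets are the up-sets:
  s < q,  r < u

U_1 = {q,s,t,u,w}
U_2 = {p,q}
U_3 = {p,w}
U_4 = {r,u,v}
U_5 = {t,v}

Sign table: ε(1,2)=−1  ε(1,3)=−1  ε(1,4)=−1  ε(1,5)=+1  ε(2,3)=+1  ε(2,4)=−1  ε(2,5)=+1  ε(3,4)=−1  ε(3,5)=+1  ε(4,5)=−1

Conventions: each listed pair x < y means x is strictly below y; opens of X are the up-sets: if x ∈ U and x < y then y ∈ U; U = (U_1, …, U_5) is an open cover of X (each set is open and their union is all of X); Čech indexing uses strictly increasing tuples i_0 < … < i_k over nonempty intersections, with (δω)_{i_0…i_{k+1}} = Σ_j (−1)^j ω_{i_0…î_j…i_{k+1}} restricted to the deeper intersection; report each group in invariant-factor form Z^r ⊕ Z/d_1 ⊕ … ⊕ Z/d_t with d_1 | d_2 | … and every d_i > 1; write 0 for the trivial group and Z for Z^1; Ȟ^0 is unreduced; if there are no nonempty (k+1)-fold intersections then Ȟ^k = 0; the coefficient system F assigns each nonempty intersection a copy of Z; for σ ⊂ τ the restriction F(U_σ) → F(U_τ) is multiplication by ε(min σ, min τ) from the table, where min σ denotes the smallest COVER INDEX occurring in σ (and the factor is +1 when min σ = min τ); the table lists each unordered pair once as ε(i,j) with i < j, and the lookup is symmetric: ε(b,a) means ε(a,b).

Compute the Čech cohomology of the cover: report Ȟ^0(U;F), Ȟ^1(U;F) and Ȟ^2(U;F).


Ȟ^0(U;F) ≅ Z, Ȟ^1(U;F) ≅ Z^2, Ȟ^2(U;F) ≅ 0

nonempty intersections:
  U12={q} U13={w} U14={u} U15={t} U23={p} U45={v}
C dims 5,6; δ0: rk 4, SNF 1^4
Ȟ^0: (5−4)−0=1 ⇒ Z
Ȟ^1: (6−0)−4=2 ⇒ Z^2
Ȟ^2: (0−0)−0=0 ⇒ 0


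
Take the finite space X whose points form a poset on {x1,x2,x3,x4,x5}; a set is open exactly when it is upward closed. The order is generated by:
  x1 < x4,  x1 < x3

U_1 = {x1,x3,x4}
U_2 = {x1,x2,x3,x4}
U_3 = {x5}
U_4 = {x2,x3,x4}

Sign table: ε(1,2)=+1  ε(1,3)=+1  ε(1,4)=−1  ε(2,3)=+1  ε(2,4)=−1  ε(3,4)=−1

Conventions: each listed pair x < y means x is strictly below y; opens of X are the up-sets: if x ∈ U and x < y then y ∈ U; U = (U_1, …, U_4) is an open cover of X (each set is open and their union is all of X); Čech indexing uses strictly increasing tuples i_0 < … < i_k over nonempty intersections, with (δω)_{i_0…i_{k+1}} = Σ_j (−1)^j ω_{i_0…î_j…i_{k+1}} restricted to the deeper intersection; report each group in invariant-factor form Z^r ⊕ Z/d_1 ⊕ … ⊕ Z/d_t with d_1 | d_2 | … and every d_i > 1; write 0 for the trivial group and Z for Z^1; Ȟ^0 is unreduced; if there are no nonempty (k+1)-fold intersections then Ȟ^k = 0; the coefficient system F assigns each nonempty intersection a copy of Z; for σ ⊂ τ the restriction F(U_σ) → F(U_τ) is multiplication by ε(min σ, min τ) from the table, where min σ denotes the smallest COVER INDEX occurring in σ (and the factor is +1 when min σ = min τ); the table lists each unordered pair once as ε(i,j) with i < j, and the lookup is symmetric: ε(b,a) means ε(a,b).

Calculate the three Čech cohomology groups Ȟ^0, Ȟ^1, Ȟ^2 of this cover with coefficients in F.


nerve simplices:
  U12={x1,x3,x4} U14={x3,x4} U24={x2,x3,x4}
  U124={x3,x4}
C dims 4,3,1; δ0: rk 2, SNF 1^2; δ1: rk 1, SNF 1^1
degree 0: 4−2−0 = 2 → Ȟ^0 ≅ Z^2
degree 1: 3−1−2 = 0 → Ȟ^1 ≅ 0
degree 2: 1−0−1 = 0 → Ȟ^2 ≅ 0

Ȟ^0 ≅ Z^2; Ȟ^1 ≅ 0; Ȟ^2 ≅ 0


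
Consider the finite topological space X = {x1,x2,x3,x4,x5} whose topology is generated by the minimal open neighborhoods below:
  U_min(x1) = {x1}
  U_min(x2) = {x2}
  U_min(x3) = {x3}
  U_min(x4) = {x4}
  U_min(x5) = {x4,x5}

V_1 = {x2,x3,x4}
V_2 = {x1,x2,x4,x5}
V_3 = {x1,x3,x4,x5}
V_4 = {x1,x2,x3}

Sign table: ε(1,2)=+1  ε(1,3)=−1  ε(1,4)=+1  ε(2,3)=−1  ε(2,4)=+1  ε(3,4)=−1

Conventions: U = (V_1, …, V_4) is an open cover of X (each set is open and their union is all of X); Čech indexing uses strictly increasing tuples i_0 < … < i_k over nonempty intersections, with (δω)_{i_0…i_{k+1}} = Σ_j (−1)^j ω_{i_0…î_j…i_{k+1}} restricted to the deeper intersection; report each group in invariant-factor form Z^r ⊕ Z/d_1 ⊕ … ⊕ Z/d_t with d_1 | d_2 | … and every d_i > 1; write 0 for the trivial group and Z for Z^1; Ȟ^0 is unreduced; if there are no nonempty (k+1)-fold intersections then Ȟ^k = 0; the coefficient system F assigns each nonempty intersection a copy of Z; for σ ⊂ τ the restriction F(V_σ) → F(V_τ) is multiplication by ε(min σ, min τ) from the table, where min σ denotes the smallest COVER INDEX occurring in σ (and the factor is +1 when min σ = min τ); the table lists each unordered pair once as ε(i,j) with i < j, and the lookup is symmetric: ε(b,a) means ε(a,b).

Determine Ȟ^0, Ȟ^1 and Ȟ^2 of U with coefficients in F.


Ȟ^0 = Z, Ȟ^1 = 0 and Ȟ^2 = Z

nonempty intersections:
  V12={x2,x4} V13={x3,x4} V14={x2,x3} V23={x1,x4,x5} V24={x1,x2} V34={x1,x3}
  V123={x4} V124={x2} V134={x3} V234={x1}
C dims 4,6,4; δ0: rk 3, SNF 1^3; δ1: rk 3, SNF 1^3
Ȟ^0: (4−3)−0=1 ⇒ Z
Ȟ^1: (6−3)−3=0 ⇒ 0
Ȟ^2: (4−0)−3=1 ⇒ Z


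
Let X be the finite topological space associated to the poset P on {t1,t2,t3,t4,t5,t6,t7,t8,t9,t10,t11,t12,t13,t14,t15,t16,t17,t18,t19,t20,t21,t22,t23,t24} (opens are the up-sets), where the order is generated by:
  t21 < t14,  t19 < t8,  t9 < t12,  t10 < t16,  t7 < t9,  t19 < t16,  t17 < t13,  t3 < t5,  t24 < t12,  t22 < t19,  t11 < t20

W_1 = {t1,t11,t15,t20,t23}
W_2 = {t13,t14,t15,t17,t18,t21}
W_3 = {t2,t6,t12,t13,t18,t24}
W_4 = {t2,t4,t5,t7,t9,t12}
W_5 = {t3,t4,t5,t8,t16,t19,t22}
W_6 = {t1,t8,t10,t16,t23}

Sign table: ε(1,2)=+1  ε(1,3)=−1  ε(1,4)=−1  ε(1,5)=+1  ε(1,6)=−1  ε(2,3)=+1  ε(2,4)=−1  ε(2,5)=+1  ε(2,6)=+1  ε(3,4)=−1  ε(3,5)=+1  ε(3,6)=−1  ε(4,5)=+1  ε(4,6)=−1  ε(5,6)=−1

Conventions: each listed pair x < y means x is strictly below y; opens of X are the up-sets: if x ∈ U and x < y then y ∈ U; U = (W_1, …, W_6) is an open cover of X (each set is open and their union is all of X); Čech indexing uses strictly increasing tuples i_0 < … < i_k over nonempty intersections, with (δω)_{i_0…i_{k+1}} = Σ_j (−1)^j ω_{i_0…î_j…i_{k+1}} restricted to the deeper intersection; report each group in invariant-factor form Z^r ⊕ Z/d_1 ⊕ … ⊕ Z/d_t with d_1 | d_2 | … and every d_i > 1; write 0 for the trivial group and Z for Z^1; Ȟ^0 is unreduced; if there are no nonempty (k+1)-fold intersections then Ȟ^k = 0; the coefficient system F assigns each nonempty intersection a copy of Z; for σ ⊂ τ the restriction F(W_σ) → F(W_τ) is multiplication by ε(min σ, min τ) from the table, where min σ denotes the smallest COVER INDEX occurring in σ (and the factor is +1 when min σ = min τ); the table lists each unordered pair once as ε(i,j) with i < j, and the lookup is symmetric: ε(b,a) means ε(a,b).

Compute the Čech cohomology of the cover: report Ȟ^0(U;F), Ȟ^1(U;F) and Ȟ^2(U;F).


Ȟ^0 = 0,  Ȟ^1 = Z/2,  Ȟ^2 = 0

nerve simplices:
  W12={t15} W16={t1,t23} W23={t13,t18} W34={t2,t12} W45={t4,t5} W56={t8,t16}
C dims 6,6; δ0: rk 6, SNF 1^5·2
degree 0: 6−6−0 = 0 → Ȟ^0 ≅ 0
degree 1: 6−0−6 = 0 plus torsion [2] → Ȟ^1 ≅ Z/2
degree 2: 0−0−0 = 0 → Ȟ^2 ≅ 0


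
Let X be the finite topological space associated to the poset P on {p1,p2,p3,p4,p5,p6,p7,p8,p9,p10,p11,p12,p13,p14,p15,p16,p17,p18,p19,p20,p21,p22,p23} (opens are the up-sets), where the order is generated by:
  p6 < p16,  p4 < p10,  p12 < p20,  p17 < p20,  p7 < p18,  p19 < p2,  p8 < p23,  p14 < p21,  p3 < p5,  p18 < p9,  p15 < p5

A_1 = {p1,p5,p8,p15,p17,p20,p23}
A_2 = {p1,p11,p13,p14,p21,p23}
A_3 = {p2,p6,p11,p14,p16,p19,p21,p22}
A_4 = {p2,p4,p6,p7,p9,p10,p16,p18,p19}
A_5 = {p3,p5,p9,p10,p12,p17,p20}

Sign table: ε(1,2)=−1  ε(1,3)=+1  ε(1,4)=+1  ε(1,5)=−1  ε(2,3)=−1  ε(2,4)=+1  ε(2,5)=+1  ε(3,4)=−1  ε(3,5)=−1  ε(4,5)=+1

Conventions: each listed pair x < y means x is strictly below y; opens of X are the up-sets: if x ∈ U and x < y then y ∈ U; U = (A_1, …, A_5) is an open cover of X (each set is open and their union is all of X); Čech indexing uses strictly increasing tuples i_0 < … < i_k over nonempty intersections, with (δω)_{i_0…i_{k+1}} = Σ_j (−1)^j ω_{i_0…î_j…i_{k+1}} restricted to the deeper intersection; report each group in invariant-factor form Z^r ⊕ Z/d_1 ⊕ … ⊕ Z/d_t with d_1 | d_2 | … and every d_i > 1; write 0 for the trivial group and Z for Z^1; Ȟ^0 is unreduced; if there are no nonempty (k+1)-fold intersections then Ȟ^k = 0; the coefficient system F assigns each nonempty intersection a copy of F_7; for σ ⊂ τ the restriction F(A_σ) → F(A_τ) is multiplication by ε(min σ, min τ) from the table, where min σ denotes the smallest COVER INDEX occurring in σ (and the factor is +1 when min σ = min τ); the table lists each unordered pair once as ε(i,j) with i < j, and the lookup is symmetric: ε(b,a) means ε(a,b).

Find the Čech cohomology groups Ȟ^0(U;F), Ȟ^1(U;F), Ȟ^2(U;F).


Ȟ^0 ≅ Z/7, Ȟ^1 ≅ Z/7 and Ȟ^2 ≅ 0

nerve of the cover:
  A12={p1,p23} A15={p5,p17,p20} A23={p11,p14,p21} A34={p2,p6,p16,p19} A45={p9,p10}
C dims 5,5; δ0: rk_F7 4
Ȟ^0 = (5 − 4) − 0 = 1, so Ȟ^0 ≅ Z/7
Ȟ^1 = (5 − 0) − 4 = 1, so Ȟ^1 ≅ Z/7
Ȟ^2 = (0 − 0) − 0 = 0, so Ȟ^2 ≅ 0


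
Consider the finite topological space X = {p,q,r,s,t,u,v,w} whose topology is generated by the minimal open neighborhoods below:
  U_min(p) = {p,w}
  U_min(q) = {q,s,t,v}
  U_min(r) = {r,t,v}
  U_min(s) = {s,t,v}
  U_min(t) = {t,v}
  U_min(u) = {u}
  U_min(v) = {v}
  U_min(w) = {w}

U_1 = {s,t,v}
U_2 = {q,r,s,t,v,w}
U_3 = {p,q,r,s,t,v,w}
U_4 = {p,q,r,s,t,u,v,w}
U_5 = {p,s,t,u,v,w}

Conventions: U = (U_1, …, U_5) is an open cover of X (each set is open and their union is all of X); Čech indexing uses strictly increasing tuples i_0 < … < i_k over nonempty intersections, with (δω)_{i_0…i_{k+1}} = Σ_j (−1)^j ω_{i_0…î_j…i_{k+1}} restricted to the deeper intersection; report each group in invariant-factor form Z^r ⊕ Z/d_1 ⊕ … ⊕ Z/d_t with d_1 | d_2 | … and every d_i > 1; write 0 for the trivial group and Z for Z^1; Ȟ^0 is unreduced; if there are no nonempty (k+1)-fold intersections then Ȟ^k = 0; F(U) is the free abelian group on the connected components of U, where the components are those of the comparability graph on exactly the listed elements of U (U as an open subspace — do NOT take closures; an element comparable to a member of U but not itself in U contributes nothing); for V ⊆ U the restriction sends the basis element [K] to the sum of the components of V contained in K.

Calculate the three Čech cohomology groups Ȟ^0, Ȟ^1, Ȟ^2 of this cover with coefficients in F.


Ȟ^0 = Z^3; Ȟ^1 = 0; Ȟ^2 = 0

intersection data:
  U12={s,t,v} U13={s,t,v} U14={s,t,v} U15={s,t,v} U23={q,r,s,t,v,w} U24={q,r,s,t,v,w} U25={s,t,v,w} U34={p,q,r,s,t,v,w} U35={p,s,t,v,w} U45={p,s,t,u,v,w}
  U123={s,t,v} U124={s,t,v} U125={s,t,v} U134={s,t,v} U135={s,t,v} U145={s,t,v} U234={q,r,s,t,v,w} U235={s,t,v,w} U245={s,t,v,w} U345={p,s,t,v,w}
  U1234={s,t,v} U1235={s,t,v} U1245={s,t,v} U1345={s,t,v} U2345={s,t,v,w}
  U12345={s,t,v}
components per intersection:
  U1: {s,t,v}
  U2: {q,r,s,t,v} {w}
  U3: {p,w} {q,r,s,t,v}
  U4: {p,w} {q,r,s,t,v} {u}
  U5: {p,w} {s,t,v} {u}
  U12: {s,t,v}
  U13: {s,t,v}
  U14: {s,t,v}
  U15: {s,t,v}
  U23: {q,r,s,t,v} {w}
  U24: {q,r,s,t,v} {w}
  U25: {s,t,v} {w}
  U34: {p,w} {q,r,s,t,v}
  U35: {p,w} {s,t,v}
  U45: {p,w} {s,t,v} {u}
  U123: {s,t,v}
  U124: {s,t,v}
  U125: {s,t,v}
  U134: {s,t,v}
  U135: {s,t,v}
  U145: {s,t,v}
  U234: {q,r,s,t,v} {w}
  U235: {s,t,v} {w}
  U245: {s,t,v} {w}
  U345: {p,w} {s,t,v}
  U1234: {s,t,v}
  U1235: {s,t,v}
  U1245: {s,t,v}
  U1345: {s,t,v}
  U2345: {s,t,v} {w}
  U12345: {s,t,v}
C dims 11,17,14,6; δ0: rk 8, SNF 1^8; δ1: rk 9, SNF 1^9; δ2: rk 5, SNF 1^5
Ȟ^0 = (11 − 8) − 0 = 3, so Ȟ^0 ≅ Z^3
Ȟ^1 = (17 − 9) − 8 = 0, so Ȟ^1 ≅ 0
Ȟ^2 = (14 − 5) − 9 = 0, so Ȟ^2 ≅ 0


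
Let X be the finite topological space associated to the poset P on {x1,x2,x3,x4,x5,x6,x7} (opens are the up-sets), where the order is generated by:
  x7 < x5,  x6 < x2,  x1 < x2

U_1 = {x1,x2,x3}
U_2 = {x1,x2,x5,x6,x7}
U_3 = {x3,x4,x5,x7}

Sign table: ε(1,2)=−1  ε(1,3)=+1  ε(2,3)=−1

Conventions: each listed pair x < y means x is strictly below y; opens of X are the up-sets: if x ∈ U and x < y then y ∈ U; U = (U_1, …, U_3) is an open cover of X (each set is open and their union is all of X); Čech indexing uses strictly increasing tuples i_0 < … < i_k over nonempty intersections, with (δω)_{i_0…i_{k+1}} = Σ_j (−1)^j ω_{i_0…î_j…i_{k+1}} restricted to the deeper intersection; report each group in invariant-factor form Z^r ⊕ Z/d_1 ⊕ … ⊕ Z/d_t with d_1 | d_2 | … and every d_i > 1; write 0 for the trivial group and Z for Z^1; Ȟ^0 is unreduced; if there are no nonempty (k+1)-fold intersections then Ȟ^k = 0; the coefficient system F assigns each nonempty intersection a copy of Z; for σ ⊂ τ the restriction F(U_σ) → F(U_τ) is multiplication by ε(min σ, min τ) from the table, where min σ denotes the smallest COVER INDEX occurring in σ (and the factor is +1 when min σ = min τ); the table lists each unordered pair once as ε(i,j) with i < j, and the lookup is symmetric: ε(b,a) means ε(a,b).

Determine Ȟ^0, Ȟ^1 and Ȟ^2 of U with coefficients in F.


Ȟ^0 = Z, Ȟ^1 = Z, Ȟ^2 = 0

nonempty intersections:
  U12={x1,x2} U13={x3} U23={x5,x7}
C dims 3,3; δ0: rk 2, SNF 1^2
Ȟ^0: (3−2)−0=1 ⇒ Z
Ȟ^1: (3−0)−2=1 ⇒ Z
Ȟ^2: (0−0)−0=0 ⇒ 0


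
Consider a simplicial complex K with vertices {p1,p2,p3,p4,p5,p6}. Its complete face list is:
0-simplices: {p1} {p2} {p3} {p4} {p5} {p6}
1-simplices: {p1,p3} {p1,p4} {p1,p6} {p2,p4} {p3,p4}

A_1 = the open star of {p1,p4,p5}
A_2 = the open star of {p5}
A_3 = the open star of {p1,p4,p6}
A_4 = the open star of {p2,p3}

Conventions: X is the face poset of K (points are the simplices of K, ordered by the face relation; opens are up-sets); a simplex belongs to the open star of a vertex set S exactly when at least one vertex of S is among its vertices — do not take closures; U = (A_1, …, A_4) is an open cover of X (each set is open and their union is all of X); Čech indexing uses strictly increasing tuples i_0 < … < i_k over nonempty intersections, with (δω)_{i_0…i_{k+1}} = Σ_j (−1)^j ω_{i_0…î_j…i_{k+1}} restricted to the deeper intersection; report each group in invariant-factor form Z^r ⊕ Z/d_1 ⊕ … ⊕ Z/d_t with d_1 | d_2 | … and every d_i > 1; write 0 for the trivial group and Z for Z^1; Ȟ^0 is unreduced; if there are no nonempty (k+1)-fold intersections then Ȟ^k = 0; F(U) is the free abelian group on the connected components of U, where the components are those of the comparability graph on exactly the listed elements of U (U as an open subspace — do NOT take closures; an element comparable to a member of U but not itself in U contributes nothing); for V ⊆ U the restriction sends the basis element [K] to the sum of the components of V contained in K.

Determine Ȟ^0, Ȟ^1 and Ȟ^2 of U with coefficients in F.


nonempty overlaps:
  A1={{p1},{p4},{p5},{p1,p3},{p1,p4},{p1,p6},{p2,p4},{p3,p4}} A2={{p5}} A3={{p1},{p4},{p6},{p1,p3},{p1,p4},{p1,p6},{p2,p4},{p3,p4}} A4={{p2},{p3},{p1,p3},{p2,p4},{p3,p4}}
  A12={{p5}} A13={{p1},{p4},{p1,p3},{p1,p4},{p1,p6},{p2,p4},{p3,p4}} A14={{p1,p3},{p2,p4},{p3,p4}} A34={{p1,p3},{p2,p4},{p3,p4}}
  A134={{p1,p3},{p2,p4},{p3,p4}}
components per intersection:
  A1: {{p1},{p4},{p1,p3},{p1,p4},{p1,p6},{p2,p4},{p3,p4}} {{p5}}
  A2: {{p5}}
  A3: {{p1},{p4},{p6},{p1,p3},{p1,p4},{p1,p6},{p2,p4},{p3,p4}}
  A4: {{p2},{p2,p4}} {{p3},{p1,p3},{p3,p4}}
  A12: {{p5}}
  A13: {{p1},{p4},{p1,p3},{p1,p4},{p1,p6},{p2,p4},{p3,p4}}
  A14: {{p1,p3}} {{p2,p4}} {{p3,p4}}
  A34: {{p1,p3}} {{p2,p4}} {{p3,p4}}
  A134: {{p1,p3}} {{p2,p4}} {{p3,p4}}
C dims 6,8,3; δ0: rk 4, SNF 1^4; δ1: rk 3, SNF 1^3
degree 0: 6−4−0 = 2 → Ȟ^0 ≅ Z^2
degree 1: 8−3−4 = 1 → Ȟ^1 ≅ Z
degree 2: 3−0−3 = 0 → Ȟ^2 ≅ 0

Ȟ^0 ≅ Z^2, Ȟ^1 ≅ Z, Ȟ^2 ≅ 0


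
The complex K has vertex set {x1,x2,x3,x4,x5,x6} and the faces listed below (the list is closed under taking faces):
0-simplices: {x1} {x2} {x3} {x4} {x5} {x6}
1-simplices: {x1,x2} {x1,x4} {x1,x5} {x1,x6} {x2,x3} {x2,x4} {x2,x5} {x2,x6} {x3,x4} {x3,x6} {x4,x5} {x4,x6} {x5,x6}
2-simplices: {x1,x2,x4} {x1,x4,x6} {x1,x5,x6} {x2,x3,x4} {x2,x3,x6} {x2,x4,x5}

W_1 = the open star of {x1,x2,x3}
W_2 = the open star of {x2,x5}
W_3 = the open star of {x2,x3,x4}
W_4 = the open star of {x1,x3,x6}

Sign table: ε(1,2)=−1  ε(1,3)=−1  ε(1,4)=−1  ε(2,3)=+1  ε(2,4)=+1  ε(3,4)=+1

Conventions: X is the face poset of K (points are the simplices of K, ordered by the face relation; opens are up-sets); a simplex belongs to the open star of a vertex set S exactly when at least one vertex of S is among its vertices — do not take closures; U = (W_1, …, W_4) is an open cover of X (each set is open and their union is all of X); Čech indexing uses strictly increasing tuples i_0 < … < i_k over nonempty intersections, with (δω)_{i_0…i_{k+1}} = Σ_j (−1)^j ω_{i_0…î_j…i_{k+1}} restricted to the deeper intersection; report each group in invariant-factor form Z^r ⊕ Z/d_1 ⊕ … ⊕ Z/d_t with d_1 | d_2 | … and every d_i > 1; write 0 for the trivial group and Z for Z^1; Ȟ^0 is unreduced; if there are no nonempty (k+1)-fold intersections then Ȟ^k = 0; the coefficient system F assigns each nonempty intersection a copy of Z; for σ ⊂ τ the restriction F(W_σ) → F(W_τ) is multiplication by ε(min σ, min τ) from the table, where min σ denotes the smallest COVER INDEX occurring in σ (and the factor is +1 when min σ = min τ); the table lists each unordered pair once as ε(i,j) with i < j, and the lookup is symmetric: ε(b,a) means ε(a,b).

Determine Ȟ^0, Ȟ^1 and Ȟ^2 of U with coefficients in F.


nonempty overlaps:
  W1={{x1},{x2},{x3},{x1,x2},{x1,x4},{x1,x5},{x1,x6},{x2,x3},{x2,x4},{x2,x5},{x2,x6},{x3,x4},{x3,x6},{x1,x2,x4},{x1,x4,x6},{x1,x5,x6},{x2,x3,x4},{x2,x3,x6},{x2,x4,x5}} W2={{x2},{x5},{x1,x2},{x1,x5},{x2,x3},{x2,x4},{x2,x5},{x2,x6},{x4,x5},{x5,x6},{x1,x2,x4},{x1,x5,x6},{x2,x3,x4},{x2,x3,x6},{x2,x4,x5}} W3={{x2},{x3},{x4},{x1,x2},{x1,x4},{x2,x3},{x2,x4},{x2,x5},{x2,x6},{x3,x4},{x3,x6},{x4,x5},{x4,x6},{x1,x2,x4},{x1,x4,x6},{x2,x3,x4},{x2,x3,x6},{x2,x4,x5}} W4={{x1},{x3},{x6},{x1,x2},{x1,x4},{x1,x5},{x1,x6},{x2,x3},{x2,x6},{x3,x4},{x3,x6},{x4,x6},{x5,x6},{x1,x2,x4},{x1,x4,x6},{x1,x5,x6},{x2,x3,x4},{x2,x3,x6}}
  W12={{x2},{x1,x2},{x1,x5},{x2,x3},{x2,x4},{x2,x5},{x2,x6},{x1,x2,x4},{x1,x5,x6},{x2,x3,x4},{x2,x3,x6},{x2,x4,x5}} W13={{x2},{x3},{x1,x2},{x1,x4},{x2,x3},{x2,x4},{x2,x5},{x2,x6},{x3,x4},{x3,x6},{x1,x2,x4},{x1,x4,x6},{x2,x3,x4},{x2,x3,x6},{x2,x4,x5}} W14={{x1},{x3},{x1,x2},{x1,x4},{x1,x5},{x1,x6},{x2,x3},{x2,x6},{x3,x4},{x3,x6},{x1,x2,x4},{x1,x4,x6},{x1,x5,x6},{x2,x3,x4},{x2,x3,x6}} W23={{x2},{x1,x2},{x2,x3},{x2,x4},{x2,x5},{x2,x6},{x4,x5},{x1,x2,x4},{x2,x3,x4},{x2,x3,x6},{x2,x4,x5}} W24={{x1,x2},{x1,x5},{x2,x3},{x2,x6},{x5,x6},{x1,x2,x4},{x1,x5,x6},{x2,x3,x4},{x2,x3,x6}} W34={{x3},{x1,x2},{x1,x4},{x2,x3},{x2,x6},{x3,x4},{x3,x6},{x4,x6},{x1,x2,x4},{x1,x4,x6},{x2,x3,x4},{x2,x3,x6}}
  W123={{x2},{x1,x2},{x2,x3},{x2,x4},{x2,x5},{x2,x6},{x1,x2,x4},{x2,x3,x4},{x2,x3,x6},{x2,x4,x5}} W124={{x1,x2},{x1,x5},{x2,x3},{x2,x6},{x1,x2,x4},{x1,x5,x6},{x2,x3,x4},{x2,x3,x6}} W134={{x3},{x1,x2},{x1,x4},{x2,x3},{x2,x6},{x3,x4},{x3,x6},{x1,x2,x4},{x1,x4,x6},{x2,x3,x4},{x2,x3,x6}} W234={{x1,x2},{x2,x3},{x2,x6},{x1,x2,x4},{x2,x3,x4},{x2,x3,x6}}
  W1234={{x1,x2},{x2,x3},{x2,x6},{x1,x2,x4},{x2,x3,x4},{x2,x3,x6}}
C dims 4,6,4,1; δ0: rk 3, SNF 1^3; δ1: rk 3, SNF 1^3; δ2: rk 1, SNF 1^1
degree 0: 4−3−0 = 1 → Ȟ^0 ≅ Z
degree 1: 6−3−3 = 0 → Ȟ^1 ≅ 0
degree 2: 4−1−3 = 0 → Ȟ^2 ≅ 0

Ȟ^0(U;F) ≅ Z; Ȟ^1(U;F) ≅ 0; Ȟ^2(U;F) ≅ 0
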